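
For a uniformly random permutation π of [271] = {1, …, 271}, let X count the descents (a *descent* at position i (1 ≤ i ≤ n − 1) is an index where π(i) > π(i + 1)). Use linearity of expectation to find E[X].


Write X = Σ X_I over i = 1, …, 270, with X_I the indicator of one descent.
There are 270 indicators.
For each fixed i, the pair (π(i), π(i+1)) is a uniformly random ordered pair of distinct values from {1, …, 271}; by symmetry P[π(i) > π(i+1)] = 1/2.
By linearity: E[X] = 270 · (1/2) = (271 − 1) · (1/2) = 135 ≈ 135.000000.

E[X] = 135 = 135.000000.


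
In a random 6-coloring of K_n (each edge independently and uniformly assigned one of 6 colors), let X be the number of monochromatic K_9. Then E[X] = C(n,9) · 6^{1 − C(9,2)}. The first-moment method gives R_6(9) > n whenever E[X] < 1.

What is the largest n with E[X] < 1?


We need C(n, 9) · 6^{1 − 36} < 1, i.e. C(n, 9) < 6^{36 − 1} = 1719070799748422591028658176.
Check values of n near the boundary:
  n = 4405: C(4405, 9) = 1706862792900636302463627150; 1706862792900636302463627150 < 1719070799748422591028658176? YES
  n = 4406: C(4406, 9) = 1710356485221788389505285700; 1710356485221788389505285700 < 1719070799748422591028658176? YES
  n = 4407: C(4407, 9) = 1713856532599459170657070050; 1713856532599459170657070050 < 1719070799748422591028658176? YES
  n = 4408: C(4408, 9) = 1717362945146264156457459600; 1717362945146264156457459600 < 1719070799748422591028658176? YES
  n = 4409: C(4409, 9) = 1720875732988608787686577131; 1720875732988608787686577131 < 1719070799748422591028658176? NO
  n = 4410: C(4410, 9) = 1724394906266704102180823710; 1724394906266704102180823710 < 1719070799748422591028658176? NO
  n = 4411: C(4411, 9) = 1727920475134582415883601405; 1727920475134582415883601405 < 1719070799748422591028658176? NO
The largest n with C(n, 9) < 1719070799748422591028658176 is n = 4408 (where E[X] = 35778394690547169926197075/35813974994758803979763712 ≈ 0.999007). Hence R_6(9) > 4408, i.e. R_6(9) ≥ 4409.

Largest n = 4408; hence R_6(9) > 4408.


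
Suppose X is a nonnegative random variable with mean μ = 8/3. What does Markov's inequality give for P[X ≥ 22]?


μ = E[X] = 8/3, a = 22.
Markov: P[X ≥ 22] ≤ μ/a = (8/3)/22 = 4/33.
Numerically: ≈ 0.121212.
(Since a = 22 > μ = 2.666667, the bound 4/33 is < 1 and informative.)

P[X ≥ 22] ≤ 4/33 ≈ 0.121212.


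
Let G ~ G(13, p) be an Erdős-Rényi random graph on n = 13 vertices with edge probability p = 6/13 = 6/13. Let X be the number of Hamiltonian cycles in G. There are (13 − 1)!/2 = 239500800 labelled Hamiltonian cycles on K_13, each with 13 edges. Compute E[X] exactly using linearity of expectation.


K_13 has (13 − 1)!/2 = 239500800 labelled Hamiltonian cycles.
For each such Hamiltonian cycle H, let X_H = 1 if all 13 edges of H are present in G. Then P[X_H = 1] = p^{13} = (6/13)^{13} = 13060694016/302875106592253.
By linearity: E[X] = Σ_H E[X_H] = 239500800 · p^{13} = 239500800 · 13060694016/302875106592253 = 3128046665387212800/302875106592253.
Numerically: E[X] ≈ 10328.

E[X] = 239500800 · (6/13)^{13} = 3128046665387212800/302875106592253 ≈ 10328.


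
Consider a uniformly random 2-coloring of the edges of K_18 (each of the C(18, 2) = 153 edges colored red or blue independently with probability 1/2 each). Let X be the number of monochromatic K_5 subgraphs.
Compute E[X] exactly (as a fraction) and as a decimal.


Let X = Σ_S X_S over the C(18, 5) = 8568 subsets S of size 5, where X_S = 1 if the K_5 on S is monochromatic.
For a fixed S, the K_5 on S has C(5, 2) = 10 edges. P[all 10 edges red] = (1/2)^10, and likewise for blue, so P[monochromatic] = 2·(1/2)^10 = 2^{1 − 10} = 1/512.
Summing: E[X] = C(18, 5) · 2^{1 − 10} = 8568 · 1/512 = 1071/64.
Numerically: E[X] ≈ 16.734.

E[X] = C(18,5)·2^(1−C(5,2)) = 1071/64 ≈ 16.734.


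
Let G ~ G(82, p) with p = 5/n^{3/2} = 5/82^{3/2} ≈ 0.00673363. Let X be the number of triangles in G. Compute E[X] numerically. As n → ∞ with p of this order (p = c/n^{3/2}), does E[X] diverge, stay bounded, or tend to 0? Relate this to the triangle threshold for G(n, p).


Number of potential triangles: C(82, 3) = 88560.
Each occurs with probability p³ ≈ (0.00673363)³ ≈ 3.05314674e-07.
By linearity: E[X] = C(82, 3)·p³ ≈ 88560 · 3.05314674e-07 ≈ 0.027039.
Since α = 3/2 > 1, p = c/n^{3/2} = o(1/n) is below the triangle threshold p ~ 1/n. Asymptotically E[X] ~ (c³/6)·n^{3(1−α)} = (5³/6)·n^{-1.5} → 0, so by Markov's inequality G has no triangles w.h.p.

E[X] ≈ 0.027039; in regime p = Θ(1/n^{3/2}) E[X] tends to 0 (below the triangle threshold p ~ 1/n).


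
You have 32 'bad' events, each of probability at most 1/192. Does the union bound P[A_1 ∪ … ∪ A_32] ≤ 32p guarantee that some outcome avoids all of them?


Union bound: P[∪_{i=1}^{32} A_i] ≤ Σ_i P[A_i] ≤ 32·p = 32·(1/192) = 1/6.
Numerically: 1/6 ≈ 0.1667.
Is 1/6 < 1? YES.
Since P[∪ A_i] ≤ 1/6 < 1, the complement has P[∩ A_i^c] ≥ 1 − 1/6 = 5/6 > 0, so some outcome avoids every A_i.

32·p = 1/6 ≈ 0.1667; existence CERTIFIED by the union bound.


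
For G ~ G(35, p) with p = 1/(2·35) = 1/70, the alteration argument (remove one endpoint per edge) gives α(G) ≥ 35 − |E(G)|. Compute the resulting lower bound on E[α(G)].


E[|E(G)|] = C(35, 2)·p = 595 · (1/70) = 17/2.
E[α(G)] ≥ n − E[|E(G)|] = 35 − 17/2 = 53/2.
Numerically: ≈ 26.500000.
(This is only a lower bound; the true E[α(G)] may be larger.)

E[α(G)] ≥ 53/2 ≈ 26.500000.


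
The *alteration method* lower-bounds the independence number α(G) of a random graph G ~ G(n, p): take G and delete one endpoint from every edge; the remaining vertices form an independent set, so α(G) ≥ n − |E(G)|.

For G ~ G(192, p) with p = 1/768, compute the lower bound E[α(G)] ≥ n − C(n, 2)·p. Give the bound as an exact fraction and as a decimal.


E[|E(G)|] = C(192, 2)·p = 18336 · (1/768) = 191/8.
E[α(G)] ≥ n − E[|E(G)|] = 192 − 191/8 = 1345/8.
Numerically: ≈ 168.125000.
(This is only a lower bound; the true E[α(G)] may be larger.)

E[α(G)] ≥ 1345/8 ≈ 168.125000.


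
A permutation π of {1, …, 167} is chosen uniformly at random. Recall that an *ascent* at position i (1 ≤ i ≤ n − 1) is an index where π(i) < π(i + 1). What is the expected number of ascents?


Write X = Σ X_I over i = 1, …, 166, with X_I the indicator of one ascent.
There are 166 indicators.
For each fixed i, the pair (π(i), π(i+1)) is a uniformly random ordered pair of distinct values from {1, …, 167}; by symmetry P[π(i) < π(i+1)] = 1/2.
By linearity: E[X] = 166 · (1/2) = (167 − 1) · (1/2) = 83 ≈ 83.000.

E[X] = 83 = 83.000.


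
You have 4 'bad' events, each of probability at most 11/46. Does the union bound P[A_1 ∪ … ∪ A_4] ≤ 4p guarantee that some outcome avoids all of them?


Union bound: P[∪_{i=1}^{4} A_i] ≤ Σ_i P[A_i] ≤ 4·p = 4·(11/46) = 22/23.
Numerically: 22/23 ≈ 0.956522.
Is 22/23 < 1? YES.
Since P[∪ A_i] ≤ 22/23 < 1, the complement has P[∩ A_i^c] ≥ 1 − 22/23 = 1/23 > 0, so some outcome avoids every A_i.

4·p = 22/23 ≈ 0.956522; existence CERTIFIED by the union bound.


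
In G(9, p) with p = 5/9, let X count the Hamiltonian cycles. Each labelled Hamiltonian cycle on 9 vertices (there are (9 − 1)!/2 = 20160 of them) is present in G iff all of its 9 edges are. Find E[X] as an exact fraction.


K_9 has (9 − 1)!/2 = 20160 labelled Hamiltonian cycles.
For each such Hamiltonian cycle H, let X_H = 1 if all 9 edges of H are present in G. Then P[X_H = 1] = p^{9} = (5/9)^{9} = 1953125/387420489.
Summing the indicators: E[X] = Σ_H E[X_H] = 20160 · p^{9} = 20160 · 1953125/387420489 = 4375000000/43046721.
Numerically: E[X] ≈ 102.

E[X] = 20160 · (5/9)^{9} = 4375000000/43046721 ≈ 102.


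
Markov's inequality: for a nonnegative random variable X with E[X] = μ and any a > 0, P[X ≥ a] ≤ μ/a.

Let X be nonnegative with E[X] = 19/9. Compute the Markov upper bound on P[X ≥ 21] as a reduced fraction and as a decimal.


μ = E[X] = 19/9, a = 21.
Markov: P[X ≥ 21] ≤ μ/a = (19/9)/21 = 19/189.
Numerically: ≈ 0.100529.
(Since a = 21 > μ = 2.111111, the bound 19/189 is < 1 and informative.)

P[X ≥ 21] ≤ 19/189 ≈ 0.100529.


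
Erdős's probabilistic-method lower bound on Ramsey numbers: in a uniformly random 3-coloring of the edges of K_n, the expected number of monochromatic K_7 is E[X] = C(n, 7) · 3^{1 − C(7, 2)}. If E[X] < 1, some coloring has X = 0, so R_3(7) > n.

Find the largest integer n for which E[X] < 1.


We need C(n, 7) · 3^{1 − 21} < 1, i.e. C(n, 7) < 3^{21 − 1} = 3486784401.
Check values of n near the boundary:
  n = 75: C(75, 7) = 1984829850; 1984829850 < 3486784401? YES
  n = 76: C(76, 7) = 2186189400; 2186189400 < 3486784401? YES
  n = 77: C(77, 7) = 2404808340; 2404808340 < 3486784401? YES
  n = 78: C(78, 7) = 2641902120; 2641902120 < 3486784401? YES
  n = 79: C(79, 7) = 2898753715; 2898753715 < 3486784401? YES
  n = 80: C(80, 7) = 3176716400; 3176716400 < 3486784401? YES
  n = 81: C(81, 7) = 3477216600; 3477216600 < 3486784401? YES
  n = 82: C(82, 7) = 3801756816; 3801756816 < 3486784401? NO
  n = 83: C(83, 7) = 4151918628; 4151918628 < 3486784401? NO
  n = 84: C(84, 7) = 4529365776; 4529365776 < 3486784401? NO
The largest n with C(n, 7) < 3486784401 is n = 81 (where E[X] = 42928600/43046721 ≈ 0.9973). Hence R_3(7) > 81, i.e. R_3(7) ≥ 82.

Largest n = 81; hence R_3(7) > 81.


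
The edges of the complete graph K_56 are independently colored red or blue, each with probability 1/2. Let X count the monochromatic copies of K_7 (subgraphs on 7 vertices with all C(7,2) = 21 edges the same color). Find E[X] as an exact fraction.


Let X = Σ_S X_S over the C(56, 7) = 231917400 subsets S of size 7, where X_S = 1 if the K_7 on S is monochromatic.
For a fixed S, the K_7 on S has C(7, 2) = 21 edges. P[all 21 edges red] = (1/2)^21, and likewise for blue, so P[monochromatic] = 2·(1/2)^21 = 2^{1 − 21} = 1/1048576.
Summing: E[X] = C(56, 7) · 2^{1 − 21} = 231917400 · 1/1048576 = 28989675/131072.
Numerically: E[X] ≈ 221.17367.

E[X] = C(56,7)·2^(1−C(7,2)) = 28989675/131072 ≈ 221.17367.


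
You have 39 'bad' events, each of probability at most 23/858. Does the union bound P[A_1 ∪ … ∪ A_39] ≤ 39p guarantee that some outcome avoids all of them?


Union bound: P[∪_{i=1}^{39} A_i] ≤ Σ_i P[A_i] ≤ 39·p = 39·(23/858) = 23/22.
Numerically: 23/22 ≈ 1.045.
Is 23/22 < 1? NO.
Since the bound 23/22 is ≥ 1, the union bound is uninformative here; it does NOT by itself certify existence.

39·p = 23/22 ≈ 1.045; existence NOT certified by the union bound.


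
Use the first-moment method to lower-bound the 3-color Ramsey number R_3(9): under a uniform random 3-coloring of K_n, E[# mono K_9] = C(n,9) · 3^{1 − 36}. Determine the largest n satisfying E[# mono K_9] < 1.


We need C(n, 9) · 3^{1 − 36} < 1, i.e. C(n, 9) < 3^{36 − 1} = 50031545098999707.
Check values of n near the boundary:
  n = 300: C(300, 9) = 48052241692154700; 48052241692154700 < 50031545098999707? YES
  n = 301: C(301, 9) = 49533303936090975; 49533303936090975 < 50031545098999707? YES
  n = 302: C(302, 9) = 51054804739588650; 51054804739588650 < 50031545098999707? NO
  n = 303: C(303, 9) = 52617706925494425; 52617706925494425 < 50031545098999707? NO
The largest n with C(n, 9) < 50031545098999707 is n = 301 (where E[X] = 16511101312030325/16677181699666569 ≈ 0.9900415). Hence R_3(9) > 301, i.e. R_3(9) ≥ 302.

Largest n = 301; hence R_3(9) > 301.


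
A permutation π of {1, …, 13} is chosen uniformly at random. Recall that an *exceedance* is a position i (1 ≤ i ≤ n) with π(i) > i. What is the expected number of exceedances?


Write X = Σ_{i=1}^{13} X_i, where X_i = 1_{π(i) > i}.
For each fixed i, π(i) is uniform over {1, …, 13} (marginal of a uniform permutation), so P[π(i) > i] = (n − i)/n. Summing: Σ_{i=1}^{13} (n − i)/n = (0 + 1 + … + 12)/13 = 13(13 − 1)/(2·13) = (13 − 1)/2.
Hence E[X] = Σ_{i=1}^{13} (13 − i)/13 = 6 ≈ 6.00000.

E[X] = 6 = 6.00000.


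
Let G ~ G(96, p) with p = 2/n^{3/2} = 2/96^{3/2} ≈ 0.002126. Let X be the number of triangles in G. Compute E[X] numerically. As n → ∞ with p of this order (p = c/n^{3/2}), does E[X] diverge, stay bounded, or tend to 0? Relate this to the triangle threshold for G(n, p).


Number of potential triangles: C(96, 3) = 142880.
Each occurs with probability p³ ≈ (0.002126)³ ≈ 9.613232e-09.
By linearity: E[X] = C(96, 3)·p³ ≈ 142880 · 9.613232e-09 ≈ 0.0014.
Since α = 3/2 > 1, p = c/n^{3/2} = o(1/n) is below the triangle threshold p ~ 1/n. Asymptotically E[X] ~ (c³/6)·n^{3(1−α)} = (2³/6)·n^{-1.5} → 0, so by Markov's inequality G has no triangles w.h.p.

E[X] ≈ 0.0014; in regime p = Θ(1/n^{3/2}) E[X] tends to 0 (below the triangle threshold p ~ 1/n).


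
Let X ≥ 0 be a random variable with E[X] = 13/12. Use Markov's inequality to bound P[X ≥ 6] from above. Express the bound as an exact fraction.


μ = E[X] = 13/12, a = 6.
Markov: P[X ≥ 6] ≤ μ/a = (13/12)/6 = 13/72.
Numerically: ≈ 0.181.
(Since a = 6 > μ = 1.083, the bound 13/72 is < 1 and informative.)

P[X ≥ 6] ≤ 13/72 ≈ 0.181.


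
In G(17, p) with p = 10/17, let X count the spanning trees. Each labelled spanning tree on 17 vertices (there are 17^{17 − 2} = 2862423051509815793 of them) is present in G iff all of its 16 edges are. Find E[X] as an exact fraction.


K_17 has 17^{17 − 2} = 2862423051509815793 labelled spanning trees.
For each such spanning tree H, let X_H = 1 if all 16 edges of H are present in G. Then P[X_H = 1] = p^{16} = (10/17)^{16} = 10000000000000000/48661191875666868481.
Summing the indicators: E[X] = Σ_H E[X_H] = 2862423051509815793 · p^{16} = 2862423051509815793 · 10000000000000000/48661191875666868481 = 10000000000000000/17.
Numerically: E[X] ≈ 5.88e+14.

E[X] = 2862423051509815793 · (10/17)^{16} = 10000000000000000/17 ≈ 5.88e+14.


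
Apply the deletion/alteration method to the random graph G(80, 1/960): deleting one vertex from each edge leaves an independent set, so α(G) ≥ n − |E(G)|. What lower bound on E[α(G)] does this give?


E[|E(G)|] = C(80, 2)·p = 3160 · (1/960) = 79/24.
E[α(G)] ≥ n − E[|E(G)|] = 80 − 79/24 = 1841/24.
Numerically: ≈ 76.708333.
(This is only a lower bound; the true E[α(G)] may be larger.)

E[α(G)] ≥ 1841/24 ≈ 76.708333.


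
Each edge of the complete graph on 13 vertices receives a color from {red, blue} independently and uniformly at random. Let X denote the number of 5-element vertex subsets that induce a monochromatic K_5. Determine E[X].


Let X = Σ_S X_S over the C(13, 5) = 1287 subsets S of size 5, where X_S = 1 if the K_5 on S is monochromatic.
For a fixed S, the K_5 on S has C(5, 2) = 10 edges. P[all 10 edges red] = (1/2)^10, and likewise for blue, so P[monochromatic] = 2·(1/2)^10 = 2^{1 − 10} = 1/512.
Summing: E[X] = C(13, 5) · 2^{1 − 10} = 1287 · 1/512 = 1287/512.
Numerically: E[X] ≈ 2.5137.

E[X] = C(13,5)·2^(1−C(5,2)) = 1287/512 ≈ 2.5137.


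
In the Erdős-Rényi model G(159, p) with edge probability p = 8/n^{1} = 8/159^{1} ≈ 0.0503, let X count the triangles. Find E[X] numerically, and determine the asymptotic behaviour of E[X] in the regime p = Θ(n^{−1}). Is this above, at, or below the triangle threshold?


Number of potential triangles: C(159, 3) = 657359.
Each occurs with probability p³ ≈ (0.0503)³ ≈ 1.27373e-04.
By linearity: E[X] = C(159, 3)·p³ ≈ 657359 · 1.27373e-04 ≈ 83.730.
Here α = 1, so p = 8/n is exactly at the triangle threshold p ~ 1/n. Asymptotically E[X] → c³/6 = 8³/6 = 256/3 ≈ 85.333, a bounded constant. In this regime the triangle count is asymptotically Poisson(c³/6).

E[X] ≈ 83.730; in regime p = Θ(1/n^{1}) E[X] stays bounded (at the triangle threshold p ~ 1/n).


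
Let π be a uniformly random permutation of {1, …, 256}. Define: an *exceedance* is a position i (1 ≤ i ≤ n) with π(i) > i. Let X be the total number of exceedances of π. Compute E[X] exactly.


Write X = Σ_{i=1}^{256} X_i, where X_i = 1_{π(i) > i}.
For each fixed i, π(i) is uniform over {1, …, 256} (marginal of a uniform permutation), so P[π(i) > i] = (n − i)/n. Summing: Σ_{i=1}^{256} (n − i)/n = (0 + 1 + … + 255)/256 = 256(256 − 1)/(2·256) = (256 − 1)/2.
Hence E[X] = Σ_{i=1}^{256} (256 − i)/256 = 255/2 ≈ 127.50000.

E[X] = 255/2 = 127.50000.


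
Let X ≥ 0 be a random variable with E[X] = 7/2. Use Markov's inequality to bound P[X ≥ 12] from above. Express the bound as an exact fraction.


μ = E[X] = 7/2, a = 12.
Markov: P[X ≥ 12] ≤ μ/a = (7/2)/12 = 7/24.
Numerically: ≈ 0.291667.
(Since a = 12 > μ = 3.500000, the bound 7/24 is < 1 and informative.)

P[X ≥ 12] ≤ 7/24 ≈ 0.291667.


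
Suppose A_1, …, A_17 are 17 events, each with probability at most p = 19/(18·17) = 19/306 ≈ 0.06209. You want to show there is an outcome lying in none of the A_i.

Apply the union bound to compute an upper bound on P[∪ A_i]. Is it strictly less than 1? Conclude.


Union bound: P[∪_{i=1}^{17} A_i] ≤ Σ_i P[A_i] ≤ 17·p = 17·(19/306) = 19/18.
Numerically: 19/18 ≈ 1.05556.
Is 19/18 < 1? NO.
Since the bound 19/18 is ≥ 1, the union bound is uninformative here; it does NOT by itself certify existence.

17·p = 19/18 ≈ 1.05556; existence NOT certified by the union bound.


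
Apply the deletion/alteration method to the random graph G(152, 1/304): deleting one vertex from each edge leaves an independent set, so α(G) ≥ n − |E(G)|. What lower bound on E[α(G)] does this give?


E[|E(G)|] = C(152, 2)·p = 11476 · (1/304) = 151/4.
E[α(G)] ≥ n − E[|E(G)|] = 152 − 151/4 = 457/4.
Numerically: ≈ 114.2500.
(This is only a lower bound; the true E[α(G)] may be larger.)

E[α(G)] ≥ 457/4 ≈ 114.2500.


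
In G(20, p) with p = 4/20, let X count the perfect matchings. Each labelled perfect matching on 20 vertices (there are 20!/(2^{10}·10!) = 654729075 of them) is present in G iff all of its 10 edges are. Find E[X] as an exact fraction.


K_20 has 20!/(2^{10}·10!) = 654729075 labelled perfect matchings.
For each such perfect matching H, let X_H = 1 if all 10 edges of H are present in G. Then P[X_H = 1] = p^{10} = (1/5)^{10} = 1/9765625.
By linearity of expectation: E[X] = Σ_H E[X_H] = 654729075 · p^{10} = 654729075 · 1/9765625 = 26189163/390625.
Numerically: E[X] ≈ 67.04.

E[X] = 654729075 · (1/5)^{10} = 26189163/390625 ≈ 67.04.


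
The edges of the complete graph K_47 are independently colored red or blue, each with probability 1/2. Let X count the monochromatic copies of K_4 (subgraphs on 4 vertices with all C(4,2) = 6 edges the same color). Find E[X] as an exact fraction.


Let X = Σ_S X_S over the C(47, 4) = 178365 subsets S of size 4, where X_S = 1 if the K_4 on S is monochromatic.
For a fixed S, the K_4 on S has C(4, 2) = 6 edges. P[all 6 edges red] = (1/2)^6, and likewise for blue, so P[monochromatic] = 2·(1/2)^6 = 2^{1 − 6} = 1/32.
Summing: E[X] = C(47, 4) · 2^{1 − 6} = 178365 · 1/32 = 178365/32.
Numerically: E[X] ≈ 5573.9062.

E[X] = C(47,4)·2^(1−C(4,2)) = 178365/32 ≈ 5573.9062.


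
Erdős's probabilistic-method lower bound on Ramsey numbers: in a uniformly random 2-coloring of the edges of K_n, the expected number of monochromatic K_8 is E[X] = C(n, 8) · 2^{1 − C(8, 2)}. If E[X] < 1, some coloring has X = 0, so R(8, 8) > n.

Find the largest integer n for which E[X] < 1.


We need C(n, 8) · 2^{1 − 28} < 1, i.e. C(n, 8) < 2^{28 − 1} = 134217728.
Check values of n near the boundary:
  n = 41: C(41, 8) = 95548245; 95548245 < 134217728? YES
  n = 42: C(42, 8) = 118030185; 118030185 < 134217728? YES
  n = 43: C(43, 8) = 145008513; 145008513 < 134217728? NO
  n = 44: C(44, 8) = 177232627; 177232627 < 134217728? NO
The largest n with C(n, 8) < 134217728 is n = 42 (where E[X] = 118030185/134217728 ≈ 0.87939). Hence R(8, 8) > 42, i.e. R(8, 8) ≥ 43.

Largest n = 42; hence R(8, 8) > 42.


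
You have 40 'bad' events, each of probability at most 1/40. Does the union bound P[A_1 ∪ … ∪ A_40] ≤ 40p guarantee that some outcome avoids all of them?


Union bound: P[∪_{i=1}^{40} A_i] ≤ Σ_i P[A_i] ≤ 40·p = 40·(1/40) = 1.
Numerically: 1 ≈ 1.0000000.
Is 1 < 1? NO.
Since the bound 1 is ≥ 1, the union bound is uninformative here; it does NOT by itself certify existence.

40·p = 1 ≈ 1.0000000; existence NOT certified by the union bound.


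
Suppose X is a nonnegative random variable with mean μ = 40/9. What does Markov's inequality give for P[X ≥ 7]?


μ = E[X] = 40/9, a = 7.
Markov: P[X ≥ 7] ≤ μ/a = (40/9)/7 = 40/63.
Numerically: ≈ 0.635.
(Since a = 7 > μ = 4.444, the bound 40/63 is < 1 and informative.)

P[X ≥ 7] ≤ 40/63 ≈ 0.635.


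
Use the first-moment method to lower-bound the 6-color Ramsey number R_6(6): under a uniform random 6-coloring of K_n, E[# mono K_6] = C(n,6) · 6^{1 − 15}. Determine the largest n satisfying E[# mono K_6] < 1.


We need C(n, 6) · 6^{1 − 15} < 1, i.e. C(n, 6) < 6^{15 − 1} = 78364164096.
Check values of n near the boundary:
  n = 193: C(193, 6) = 66364016544; 66364016544 < 78364164096? YES
  n = 194: C(194, 6) = 68482017072; 68482017072 < 78364164096? YES
  n = 195: C(195, 6) = 70656049360; 70656049360 < 78364164096? YES
  n = 196: C(196, 6) = 72887293024; 72887293024 < 78364164096? YES
  n = 197: C(197, 6) = 75176946208; 75176946208 < 78364164096? YES
  n = 198: C(198, 6) = 77526225777; 77526225777 < 78364164096? YES
  n = 199: C(199, 6) = 79936367511; 79936367511 < 78364164096? NO
  n = 200: C(200, 6) = 82408626300; 82408626300 < 78364164096? NO
The largest n with C(n, 6) < 78364164096 is n = 198 (where E[X] = 25842075259/26121388032 ≈ 0.9893071). Hence R_6(6) > 198, i.e. R_6(6) ≥ 199.

Largest n = 198; hence R_6(6) > 198.


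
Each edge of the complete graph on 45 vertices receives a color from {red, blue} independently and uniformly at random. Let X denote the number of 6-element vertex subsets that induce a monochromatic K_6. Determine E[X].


Let X = Σ_S X_S over the C(45, 6) = 8145060 subsets S of size 6, where X_S = 1 if the K_6 on S is monochromatic.
For a fixed S, the K_6 on S has C(6, 2) = 15 edges. P[all 15 edges red] = (1/2)^15, and likewise for blue, so P[monochromatic] = 2·(1/2)^15 = 2^{1 − 15} = 1/16384.
By linearity of expectation: E[X] = C(45, 6) · 2^{1 − 15} = 8145060 · 1/16384 = 2036265/4096.
Numerically: E[X] ≈ 497.135010.

E[X] = C(45,6)·2^(1−C(6,2)) = 2036265/4096 ≈ 497.135010.


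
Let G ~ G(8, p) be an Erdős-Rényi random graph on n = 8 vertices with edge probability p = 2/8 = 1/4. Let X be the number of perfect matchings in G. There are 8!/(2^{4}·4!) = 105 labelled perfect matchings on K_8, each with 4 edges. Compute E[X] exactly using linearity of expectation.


K_8 has 8!/(2^{4}·4!) = 105 labelled perfect matchings.
For each such perfect matching H, let X_H = 1 if all 4 edges of H are present in G. Then P[X_H = 1] = p^{4} = (1/4)^{4} = 1/256.
By linearity of expectation: E[X] = Σ_H E[X_H] = 105 · p^{4} = 105 · 1/256 = 105/256.
Numerically: E[X] ≈ 0.41016.

E[X] = 105 · (1/4)^{4} = 105/256 ≈ 0.41016.


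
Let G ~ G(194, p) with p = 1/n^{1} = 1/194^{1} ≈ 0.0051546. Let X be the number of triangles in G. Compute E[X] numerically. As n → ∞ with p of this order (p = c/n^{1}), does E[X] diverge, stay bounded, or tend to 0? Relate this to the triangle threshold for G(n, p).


Number of potential triangles: C(194, 3) = 1198144.
Each occurs with probability p³ ≈ (0.0051546)³ ≈ 1.3696034e-07.
By linearity: E[X] = C(194, 3)·p³ ≈ 1198144 · 1.3696034e-07 ≈ 0.16410.
Here α = 1, so p = 1/n is exactly at the triangle threshold p ~ 1/n. Asymptotically E[X] → c³/6 = 1³/6 = 1/6 ≈ 0.16667, a bounded constant. In this regime the triangle count is asymptotically Poisson(c³/6).

E[X] ≈ 0.16410; in regime p = Θ(1/n^{1}) E[X] stays bounded (at the triangle threshold p ~ 1/n).


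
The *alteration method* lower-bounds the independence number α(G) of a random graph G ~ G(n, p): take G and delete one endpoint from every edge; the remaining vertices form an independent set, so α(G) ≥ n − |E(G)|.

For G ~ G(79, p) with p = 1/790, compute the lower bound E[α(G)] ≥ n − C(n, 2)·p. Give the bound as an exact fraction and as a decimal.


E[|E(G)|] = C(79, 2)·p = 3081 · (1/790) = 39/10.
E[α(G)] ≥ n − E[|E(G)|] = 79 − 39/10 = 751/10.
Numerically: ≈ 75.100000.
(This is only a lower bound; the true E[α(G)] may be larger.)

E[α(G)] ≥ 751/10 ≈ 75.100000.


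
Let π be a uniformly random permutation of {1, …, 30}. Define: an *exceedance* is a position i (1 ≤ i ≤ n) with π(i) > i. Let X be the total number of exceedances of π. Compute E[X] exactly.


Write X = Σ_{i=1}^{30} X_i, where X_i = 1_{π(i) > i}.
For each fixed i, π(i) is uniform over {1, …, 30} (marginal of a uniform permutation), so P[π(i) > i] = (n − i)/n. Summing: Σ_{i=1}^{30} (n − i)/n = (0 + 1 + … + 29)/30 = 30(30 − 1)/(2·30) = (30 − 1)/2.
Hence E[X] = Σ_{i=1}^{30} (30 − i)/30 = 29/2 ≈ 14.5000.

E[X] = 29/2 = 14.5000.


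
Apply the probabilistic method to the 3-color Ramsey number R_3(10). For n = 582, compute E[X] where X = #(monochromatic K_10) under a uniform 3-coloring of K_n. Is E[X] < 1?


E[X] = C(582, 10) · 3^{1 − 45} = 1136849919863842617720 · 3^{−44} = 1136849919863842617720/984770902183611232881.
As a reduced fraction: E[X] = 378949973287947539240/328256967394537077627 ≈ 1.154.
Is E[X] < 1? NO.
Since E[X] ≥ 1, the first-moment bound is inconclusive at n = 582; it does NOT by itself certify R_3(10) > 582.

E[X] = 378949973287947539240/328256967394537077627 ≈ 1.154; E[X] ≥ 1; first-moment method inconclusive here.


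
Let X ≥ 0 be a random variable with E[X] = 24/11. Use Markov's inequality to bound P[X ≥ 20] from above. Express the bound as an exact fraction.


μ = E[X] = 24/11, a = 20.
Markov: P[X ≥ 20] ≤ μ/a = (24/11)/20 = 6/55.
Numerically: ≈ 0.10909.
(Since a = 20 > μ = 2.18182, the bound 6/55 is < 1 and informative.)

P[X ≥ 20] ≤ 6/55 ≈ 0.10909.


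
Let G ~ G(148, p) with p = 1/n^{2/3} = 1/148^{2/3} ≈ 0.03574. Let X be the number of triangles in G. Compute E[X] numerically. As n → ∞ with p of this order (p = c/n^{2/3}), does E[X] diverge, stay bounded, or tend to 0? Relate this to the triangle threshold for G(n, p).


Number of potential triangles: C(148, 3) = 529396.
Each occurs with probability p³ ≈ (0.03574)³ ≈ 4.565376e-05.
By linearity: E[X] = C(148, 3)·p³ ≈ 529396 · 4.565376e-05 ≈ 24.1689.
Since α = 2/3 < 1, p = c/n^{2/3} ≫ 1/n is above the triangle threshold p ~ 1/n. Asymptotically E[X] ~ (c³/6)·n^{3(1−α)} = (1³/6)·n^{1} → ∞; triangles are abundant w.h.p.

E[X] ≈ 24.1689; in regime p = Θ(1/n^{2/3}) E[X] diverges (above the triangle threshold p ~ 1/n).


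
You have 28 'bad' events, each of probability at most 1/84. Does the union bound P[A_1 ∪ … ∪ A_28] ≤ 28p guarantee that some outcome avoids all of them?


Union bound: P[∪_{i=1}^{28} A_i] ≤ Σ_i P[A_i] ≤ 28·p = 28·(1/84) = 1/3.
Numerically: 1/3 ≈ 0.3333.
Is 1/3 < 1? YES.
Since P[∪ A_i] ≤ 1/3 < 1, the complement has P[∩ A_i^c] ≥ 1 − 1/3 = 2/3 > 0, so some outcome avoids every A_i.

28·p = 1/3 ≈ 0.3333; existence CERTIFIED by the union bound.


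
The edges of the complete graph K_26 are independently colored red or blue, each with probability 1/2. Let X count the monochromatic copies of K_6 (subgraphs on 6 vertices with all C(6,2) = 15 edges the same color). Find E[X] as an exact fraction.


Let X = Σ_S X_S over the C(26, 6) = 230230 subsets S of size 6, where X_S = 1 if the K_6 on S is monochromatic.
For a fixed S, the K_6 on S has C(6, 2) = 15 edges. P[all 15 edges red] = (1/2)^15, and likewise for blue, so P[monochromatic] = 2·(1/2)^15 = 2^{1 − 15} = 1/16384.
Summing: E[X] = C(26, 6) · 2^{1 − 15} = 230230 · 1/16384 = 115115/8192.
Numerically: E[X] ≈ 14.052124.

E[X] = C(26,6)·2^(1−C(6,2)) = 115115/8192 ≈ 14.052124.


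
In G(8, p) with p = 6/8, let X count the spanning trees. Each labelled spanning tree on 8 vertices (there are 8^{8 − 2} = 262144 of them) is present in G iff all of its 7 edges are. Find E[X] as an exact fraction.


K_8 has 8^{8 − 2} = 262144 labelled spanning trees.
For each such spanning tree H, let X_H = 1 if all 7 edges of H are present in G. Then P[X_H = 1] = p^{7} = (3/4)^{7} = 2187/16384.
By linearity of expectation: E[X] = Σ_H E[X_H] = 262144 · p^{7} = 262144 · 2187/16384 = 34992.
Numerically: E[X] ≈ 34992.

E[X] = 262144 · (3/4)^{7} = 34992 ≈ 34992.


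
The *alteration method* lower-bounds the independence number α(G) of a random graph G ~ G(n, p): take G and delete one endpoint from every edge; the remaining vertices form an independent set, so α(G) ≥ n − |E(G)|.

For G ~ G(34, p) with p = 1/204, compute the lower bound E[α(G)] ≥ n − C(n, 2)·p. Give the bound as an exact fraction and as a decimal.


E[|E(G)|] = C(34, 2)·p = 561 · (1/204) = 11/4.
E[α(G)] ≥ n − E[|E(G)|] = 34 − 11/4 = 125/4.
Numerically: ≈ 31.250.
(This is only a lower bound; the true E[α(G)] may be larger.)

E[α(G)] ≥ 125/4 ≈ 31.250.


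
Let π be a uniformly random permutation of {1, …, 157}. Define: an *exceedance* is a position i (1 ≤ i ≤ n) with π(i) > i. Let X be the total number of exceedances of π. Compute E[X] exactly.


Write X = Σ_{i=1}^{157} X_i, where X_i = 1_{π(i) > i}.
For each fixed i, π(i) is uniform over {1, …, 157} (marginal of a uniform permutation), so P[π(i) > i] = (n − i)/n. Summing: Σ_{i=1}^{157} (n − i)/n = (0 + 1 + … + 156)/157 = 157(157 − 1)/(2·157) = (157 − 1)/2.
Hence E[X] = Σ_{i=1}^{157} (157 − i)/157 = 78 ≈ 78.00000.

E[X] = 78 = 78.00000.


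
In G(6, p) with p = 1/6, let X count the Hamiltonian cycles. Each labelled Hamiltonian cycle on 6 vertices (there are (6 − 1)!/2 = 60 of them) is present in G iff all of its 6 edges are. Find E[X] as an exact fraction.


K_6 has (6 − 1)!/2 = 60 labelled Hamiltonian cycles.
For each such Hamiltonian cycle H, let X_H = 1 if all 6 edges of H are present in G. Then P[X_H = 1] = p^{6} = (1/6)^{6} = 1/46656.
By linearity: E[X] = Σ_H E[X_H] = 60 · p^{6} = 60 · 1/46656 = 5/3888.
Numerically: E[X] ≈ 0.00128601.

E[X] = 60 · (1/6)^{6} = 5/3888 ≈ 0.00128601.


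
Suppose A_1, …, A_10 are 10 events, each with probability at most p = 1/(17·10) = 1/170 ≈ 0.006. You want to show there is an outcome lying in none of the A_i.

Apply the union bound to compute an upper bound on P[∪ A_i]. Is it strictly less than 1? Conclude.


Union bound: P[∪_{i=1}^{10} A_i] ≤ Σ_i P[A_i] ≤ 10·p = 10·(1/170) = 1/17.
Numerically: 1/17 ≈ 0.059.
Is 1/17 < 1? YES.
Since P[∪ A_i] ≤ 1/17 < 1, the complement has P[∩ A_i^c] ≥ 1 − 1/17 = 16/17 > 0, so some outcome avoids every A_i.

10·p = 1/17 ≈ 0.059; existence CERTIFIED by the union bound.


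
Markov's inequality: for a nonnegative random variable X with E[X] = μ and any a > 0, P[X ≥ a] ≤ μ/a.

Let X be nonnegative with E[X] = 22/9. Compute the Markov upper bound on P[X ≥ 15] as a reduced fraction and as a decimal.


μ = E[X] = 22/9, a = 15.
Markov: P[X ≥ 15] ≤ μ/a = (22/9)/15 = 22/135.
Numerically: ≈ 0.16296.
(Since a = 15 > μ = 2.44444, the bound 22/135 is < 1 and informative.)

P[X ≥ 15] ≤ 22/135 ≈ 0.16296.


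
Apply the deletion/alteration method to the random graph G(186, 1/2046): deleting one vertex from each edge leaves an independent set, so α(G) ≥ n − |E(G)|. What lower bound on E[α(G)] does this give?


E[|E(G)|] = C(186, 2)·p = 17205 · (1/2046) = 185/22.
E[α(G)] ≥ n − E[|E(G)|] = 186 − 185/22 = 3907/22.
Numerically: ≈ 177.59091.
(This is only a lower bound; the true E[α(G)] may be larger.)

E[α(G)] ≥ 3907/22 ≈ 177.59091.


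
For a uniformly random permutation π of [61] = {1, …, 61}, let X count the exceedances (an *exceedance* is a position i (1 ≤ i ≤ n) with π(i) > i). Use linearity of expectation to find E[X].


Write X = Σ_{i=1}^{61} X_i, where X_i = 1_{π(i) > i}.
For each fixed i, π(i) is uniform over {1, …, 61} (marginal of a uniform permutation), so P[π(i) > i] = (n − i)/n. Summing: Σ_{i=1}^{61} (n − i)/n = (0 + 1 + … + 60)/61 = 61(61 − 1)/(2·61) = (61 − 1)/2.
Hence E[X] = Σ_{i=1}^{61} (61 − i)/61 = 30 ≈ 30.0000.

E[X] = 30 = 30.0000.


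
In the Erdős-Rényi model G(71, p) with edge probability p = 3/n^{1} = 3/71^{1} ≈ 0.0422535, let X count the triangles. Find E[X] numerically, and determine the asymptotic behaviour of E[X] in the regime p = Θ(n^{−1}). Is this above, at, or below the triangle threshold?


Number of potential triangles: C(71, 3) = 57155.
Each occurs with probability p³ ≈ (0.0422535)³ ≈ 7.54377485e-05.
By linearity: E[X] = C(71, 3)·p³ ≈ 57155 · 7.54377485e-05 ≈ 4.311645.
Here α = 1, so p = 3/n is exactly at the triangle threshold p ~ 1/n. Asymptotically E[X] → c³/6 = 3³/6 = 9/2 ≈ 4.500000, a bounded constant. In this regime the triangle count is asymptotically Poisson(c³/6).

E[X] ≈ 4.311645; in regime p = Θ(1/n^{1}) E[X] stays bounded (at the triangle threshold p ~ 1/n).


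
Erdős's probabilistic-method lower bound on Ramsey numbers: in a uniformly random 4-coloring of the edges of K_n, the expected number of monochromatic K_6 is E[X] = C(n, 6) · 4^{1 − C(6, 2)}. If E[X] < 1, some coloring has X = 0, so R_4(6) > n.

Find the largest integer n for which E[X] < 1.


We need C(n, 6) · 4^{1 − 15} < 1, i.e. C(n, 6) < 4^{15 − 1} = 268435456.
Check values of n near the boundary:
  n = 77: C(77, 6) = 237093780; 237093780 < 268435456? YES
  n = 78: C(78, 6) = 256851595; 256851595 < 268435456? YES
  n = 79: C(79, 6) = 277962685; 277962685 < 268435456? NO
  n = 80: C(80, 6) = 300500200; 300500200 < 268435456? NO
The largest n with C(n, 6) < 268435456 is n = 78 (where E[X] = 256851595/268435456 ≈ 0.9568468). Hence R_4(6) > 78, i.e. R_4(6) ≥ 79.

Largest n = 78; hence R_4(6) > 78.


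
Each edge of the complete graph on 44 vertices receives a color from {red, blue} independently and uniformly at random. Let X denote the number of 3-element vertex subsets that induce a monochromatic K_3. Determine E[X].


Let X = Σ_S X_S over the C(44, 3) = 13244 subsets S of size 3, where X_S = 1 if the K_3 on S is monochromatic.
For a fixed S, the K_3 on S has C(3, 2) = 3 edges. P[all 3 edges red] = (1/2)^3, and likewise for blue, so P[monochromatic] = 2·(1/2)^3 = 2^{1 − 3} = 1/4.
Summing: E[X] = C(44, 3) · 2^{1 − 3} = 13244 · 1/4 = 3311.
Numerically: E[X] ≈ 3311.000000.

E[X] = C(44,3)·2^(1−C(3,2)) = 3311 ≈ 3311.000000.


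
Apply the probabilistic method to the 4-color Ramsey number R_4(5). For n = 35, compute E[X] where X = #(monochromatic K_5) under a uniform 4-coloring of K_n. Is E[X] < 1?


E[X] = C(35, 5) · 4^{1 − 10} = 324632 · 4^{−9} = 324632/262144.
As a reduced fraction: E[X] = 40579/32768 ≈ 1.2383728.
Is E[X] < 1? NO.
Since E[X] ≥ 1, the first-moment bound is inconclusive at n = 35; it does NOT by itself certify R_4(5) > 35.

E[X] = 40579/32768 ≈ 1.2383728; E[X] ≥ 1; first-moment method inconclusive here.


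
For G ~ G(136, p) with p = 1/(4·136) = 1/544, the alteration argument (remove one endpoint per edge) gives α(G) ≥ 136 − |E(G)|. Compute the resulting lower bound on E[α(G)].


E[|E(G)|] = C(136, 2)·p = 9180 · (1/544) = 135/8.
E[α(G)] ≥ n − E[|E(G)|] = 136 − 135/8 = 953/8.
Numerically: ≈ 119.125.
(This is only a lower bound; the true E[α(G)] may be larger.)

E[α(G)] ≥ 953/8 ≈ 119.125.


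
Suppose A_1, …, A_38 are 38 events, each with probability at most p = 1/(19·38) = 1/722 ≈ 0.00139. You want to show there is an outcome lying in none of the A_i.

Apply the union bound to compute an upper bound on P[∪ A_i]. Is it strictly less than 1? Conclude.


Union bound: P[∪_{i=1}^{38} A_i] ≤ Σ_i P[A_i] ≤ 38·p = 38·(1/722) = 1/19.
Numerically: 1/19 ≈ 0.05263.
Is 1/19 < 1? YES.
Since P[∪ A_i] ≤ 1/19 < 1, the complement has P[∩ A_i^c] ≥ 1 − 1/19 = 18/19 > 0, so some outcome avoids every A_i.

38·p = 1/19 ≈ 0.05263; existence CERTIFIED by the union bound.


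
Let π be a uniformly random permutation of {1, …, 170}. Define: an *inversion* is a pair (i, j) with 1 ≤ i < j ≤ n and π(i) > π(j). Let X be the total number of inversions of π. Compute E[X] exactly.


Write X = Σ X_I over the C(170, 2) = 14365 pairs i < j, with X_I the indicator of one inversion.
There are 14365 indicators.
For each fixed pair i < j, the values π(i) and π(j) are two distinct elements of {1, …, 170} in uniformly random order; by symmetry P[π(i) > π(j)] = 1/2.
By linearity: E[X] = 14365 · (1/2) = C(170, 2) · (1/2) = 14365/2 = 14365/2 ≈ 7182.5000.

E[X] = 14365/2 = 7182.5000.


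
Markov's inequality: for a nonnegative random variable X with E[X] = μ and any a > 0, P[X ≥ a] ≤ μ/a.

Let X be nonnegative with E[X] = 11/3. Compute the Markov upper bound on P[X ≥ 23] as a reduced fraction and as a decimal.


μ = E[X] = 11/3, a = 23.
Markov: P[X ≥ 23] ≤ μ/a = (11/3)/23 = 11/69.
Numerically: ≈ 0.159.
(Since a = 23 > μ = 3.667, the bound 11/69 is < 1 and informative.)

P[X ≥ 23] ≤ 11/69 ≈ 0.159.


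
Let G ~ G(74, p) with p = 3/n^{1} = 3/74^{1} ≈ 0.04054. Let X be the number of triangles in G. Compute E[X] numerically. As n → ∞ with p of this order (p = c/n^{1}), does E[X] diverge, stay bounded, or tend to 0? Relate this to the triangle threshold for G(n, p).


Number of potential triangles: C(74, 3) = 64824.
Each occurs with probability p³ ≈ (0.04054)³ ≈ 6.662981e-05.
By linearity: E[X] = C(74, 3)·p³ ≈ 64824 · 6.662981e-05 ≈ 4.3192.
Here α = 1, so p = 3/n is exactly at the triangle threshold p ~ 1/n. Asymptotically E[X] → c³/6 = 3³/6 = 9/2 ≈ 4.5000, a bounded constant. In this regime the triangle count is asymptotically Poisson(c³/6).

E[X] ≈ 4.3192; in regime p = Θ(1/n^{1}) E[X] stays bounded (at the triangle threshold p ~ 1/n).


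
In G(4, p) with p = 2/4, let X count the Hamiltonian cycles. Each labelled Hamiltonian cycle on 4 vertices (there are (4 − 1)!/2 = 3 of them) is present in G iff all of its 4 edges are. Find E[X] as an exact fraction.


K_4 has (4 − 1)!/2 = 3 labelled Hamiltonian cycles.
For each such Hamiltonian cycle H, let X_H = 1 if all 4 edges of H are present in G. Then P[X_H = 1] = p^{4} = (1/2)^{4} = 1/16.
By linearity: E[X] = Σ_H E[X_H] = 3 · p^{4} = 3 · 1/16 = 3/16.
Numerically: E[X] ≈ 0.1875.

E[X] = 3 · (1/2)^{4} = 3/16 ≈ 0.1875.


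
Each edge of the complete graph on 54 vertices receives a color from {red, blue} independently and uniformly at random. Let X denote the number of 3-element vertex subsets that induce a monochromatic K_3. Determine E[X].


Let X = Σ_S X_S over the C(54, 3) = 24804 subsets S of size 3, where X_S = 1 if the K_3 on S is monochromatic.
For a fixed S, the K_3 on S has C(3, 2) = 3 edges. P[all 3 edges red] = (1/2)^3, and likewise for blue, so P[monochromatic] = 2·(1/2)^3 = 2^{1 − 3} = 1/4.
Summing: E[X] = C(54, 3) · 2^{1 − 3} = 24804 · 1/4 = 6201.
Numerically: E[X] ≈ 6201.00000.

E[X] = C(54,3)·2^(1−C(3,2)) = 6201 ≈ 6201.00000.


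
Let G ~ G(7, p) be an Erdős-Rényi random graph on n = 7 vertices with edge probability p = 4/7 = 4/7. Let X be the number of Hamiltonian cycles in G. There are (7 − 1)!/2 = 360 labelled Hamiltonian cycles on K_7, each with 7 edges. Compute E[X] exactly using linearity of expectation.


K_7 has (7 − 1)!/2 = 360 labelled Hamiltonian cycles.
For each such Hamiltonian cycle H, let X_H = 1 if all 7 edges of H are present in G. Then P[X_H = 1] = p^{7} = (4/7)^{7} = 16384/823543.
By linearity: E[X] = Σ_H E[X_H] = 360 · p^{7} = 360 · 16384/823543 = 5898240/823543.
Numerically: E[X] ≈ 7.16.

E[X] = 360 · (4/7)^{7} = 5898240/823543 ≈ 7.16.


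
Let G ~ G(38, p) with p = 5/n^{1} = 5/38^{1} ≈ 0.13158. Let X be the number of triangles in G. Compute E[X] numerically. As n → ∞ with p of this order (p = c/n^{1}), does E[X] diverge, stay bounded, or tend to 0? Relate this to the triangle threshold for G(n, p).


Number of potential triangles: C(38, 3) = 8436.
Each occurs with probability p³ ≈ (0.13158)³ ≈ 2.2780289e-03.
By linearity: E[X] = C(38, 3)·p³ ≈ 8436 · 2.2780289e-03 ≈ 19.21745.
Here α = 1, so p = 5/n is exactly at the triangle threshold p ~ 1/n. Asymptotically E[X] → c³/6 = 5³/6 = 125/6 ≈ 20.83333, a bounded constant. In this regime the triangle count is asymptotically Poisson(c³/6).

E[X] ≈ 19.21745; in regime p = Θ(1/n^{1}) E[X] stays bounded (at the triangle threshold p ~ 1/n).
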